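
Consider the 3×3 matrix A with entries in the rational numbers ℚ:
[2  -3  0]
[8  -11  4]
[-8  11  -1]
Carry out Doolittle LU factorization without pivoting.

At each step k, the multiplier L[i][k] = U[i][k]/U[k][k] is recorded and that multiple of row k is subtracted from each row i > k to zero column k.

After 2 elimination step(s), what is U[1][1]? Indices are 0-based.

[col 0] pivot 2
  R1 -= 4*R0 → (0, 1, 4)  (L[1][0] := 4)
  R2 -= -4*R0 → (0, -1, -1)  (L[2][0] := -4)
[col 1] pivot 1
  R2 -= -1*R1 → (0, 0, 3)  (L[2][1] := -1)

U[1][1] = 1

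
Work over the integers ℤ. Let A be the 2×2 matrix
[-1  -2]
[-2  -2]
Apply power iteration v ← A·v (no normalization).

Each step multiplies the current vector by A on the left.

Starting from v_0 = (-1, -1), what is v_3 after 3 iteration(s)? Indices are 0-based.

v_3 = (39, 50)

v_0 = (-1, -1).
v_1 = A·v_0 = (3, 4).
v_2 = A·v_1 = (-11, -14).
v_3 = A·v_2 = (39, 50).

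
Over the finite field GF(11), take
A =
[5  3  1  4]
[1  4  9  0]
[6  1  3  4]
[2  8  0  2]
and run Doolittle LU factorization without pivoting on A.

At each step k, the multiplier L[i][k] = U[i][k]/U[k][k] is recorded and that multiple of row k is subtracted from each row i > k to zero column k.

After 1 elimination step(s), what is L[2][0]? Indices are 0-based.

L[2][0] = 10

[col 0] pivot 5
  R1 -= 9*R0 → (0, 10, 0, 8)  (L[1][0] := 9)
  R2 -= 10*R0 → (0, 4, 4, 8)  (L[2][0] := 10)
  R3 -= 7*R0 → (0, 9, 4, 7)  (L[3][0] := 7)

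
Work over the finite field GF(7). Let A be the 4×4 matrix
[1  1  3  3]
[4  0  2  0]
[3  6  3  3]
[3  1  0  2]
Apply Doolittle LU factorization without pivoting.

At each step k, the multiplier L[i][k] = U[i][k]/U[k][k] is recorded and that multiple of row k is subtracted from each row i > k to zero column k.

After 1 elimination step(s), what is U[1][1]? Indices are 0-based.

U[1][1] = 3

[col 0] pivot 1
  R1 -= 4*R0 → (0, 3, 4, 2)  (L[1][0] := 4)
  R2 -= 3*R0 → (0, 3, 1, 1)  (L[2][0] := 3)
  R3 -= 3*R0 → (0, 5, 5, 0)  (L[3][0] := 3)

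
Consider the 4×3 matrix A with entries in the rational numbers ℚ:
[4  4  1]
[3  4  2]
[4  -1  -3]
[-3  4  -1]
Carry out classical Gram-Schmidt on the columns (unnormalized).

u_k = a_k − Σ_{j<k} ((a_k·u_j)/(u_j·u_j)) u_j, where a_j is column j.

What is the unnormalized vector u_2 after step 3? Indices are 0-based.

u_2 = (243/1153, 2709/2306, -3024/1153, -4707/2306)

Step 1: u_0 = a_0 = (4, 3, 4, -3).
Step 2: u_1 = a_1 − (6/25)·u_0 = (76/25, 82/25, -49/25, 118/25).
Step 3: u_2 = a_2 − (1/50)·u_0 − (269/1153)·u_1 = (243/1153, 2709/2306, -3024/1153, -4707/2306).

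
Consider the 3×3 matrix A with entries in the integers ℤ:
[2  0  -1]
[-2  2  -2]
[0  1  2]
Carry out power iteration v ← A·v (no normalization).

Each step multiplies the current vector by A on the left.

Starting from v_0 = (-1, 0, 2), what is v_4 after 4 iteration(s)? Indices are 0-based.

v_4 = (-68, 52, 20)

v_0 = (-1, 0, 2).
v_1 = A·v_0 = (-4, -2, 4).
v_2 = A·v_1 = (-12, -4, 6).
v_3 = A·v_2 = (-30, 4, 8).
v_4 = A·v_3 = (-68, 52, 20).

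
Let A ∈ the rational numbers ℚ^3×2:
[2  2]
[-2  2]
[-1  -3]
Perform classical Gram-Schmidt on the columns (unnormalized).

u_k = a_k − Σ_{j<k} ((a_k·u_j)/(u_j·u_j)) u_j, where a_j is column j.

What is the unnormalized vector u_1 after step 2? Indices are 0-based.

Step 1: u_0 = a_0 = (2, -2, -1).
Step 2: u_1 = a_1 − (1/3)·u_0 = (4/3, 8/3, -8/3).

u_1 = (4/3, 8/3, -8/3)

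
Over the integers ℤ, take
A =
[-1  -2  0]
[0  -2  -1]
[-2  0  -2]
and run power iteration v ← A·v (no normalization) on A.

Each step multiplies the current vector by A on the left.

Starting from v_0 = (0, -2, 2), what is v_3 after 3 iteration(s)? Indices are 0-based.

v_3 = (8, 0, 16)

v_0 = (0, -2, 2).
v_1 = A·v_0 = (4, 2, -4).
v_2 = A·v_1 = (-8, 0, 0).
v_3 = A·v_2 = (8, 0, 16).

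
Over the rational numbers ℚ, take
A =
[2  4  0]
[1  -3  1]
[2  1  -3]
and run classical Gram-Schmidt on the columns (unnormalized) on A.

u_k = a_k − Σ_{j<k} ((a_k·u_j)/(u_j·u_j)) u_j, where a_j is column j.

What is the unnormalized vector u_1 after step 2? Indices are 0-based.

Step 1: u_0 = a_0 = (2, 1, 2).
Step 2: u_1 = a_1 − (7/9)·u_0 = (22/9, -34/9, -5/9).

u_1 = (22/9, -34/9, -5/9)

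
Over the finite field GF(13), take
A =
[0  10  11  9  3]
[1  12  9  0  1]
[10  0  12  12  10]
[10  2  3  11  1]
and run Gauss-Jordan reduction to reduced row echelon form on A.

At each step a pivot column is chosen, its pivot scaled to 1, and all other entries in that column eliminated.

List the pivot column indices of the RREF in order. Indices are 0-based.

step 1: exchange rows 0,1
step 1: normalize row 0 (÷1) = (1, 12, 9, 0, 1)
  row 2: subtract 10×row0 = (0, 10, 0, 12, 0)
  row 3: subtract 10×row0 = (0, 12, 4, 11, 4)
step 2: normalize row 1 (÷10) = (0, 1, 5, 10, 12)
  row 0: subtract 12×row1 = (1, 0, 1, 10, 0)
  row 2: subtract 10×row1 = (0, 0, 2, 3, 10)
  row 3: subtract 12×row1 = (0, 0, 9, 8, 3)
step 3: normalize row 2 (÷2) = (0, 0, 1, 8, 5)
  row 0: subtract 1×row2 = (1, 0, 0, 2, 8)
  row 1: subtract 5×row2 = (0, 1, 0, 9, 0)
  row 3: subtract 9×row2 = (0, 0, 0, 1, 10)
step 4: normalize row 3 (÷1) = (0, 0, 0, 1, 10)
  row 0: subtract 2×row3 = (1, 0, 0, 0, 1)
  row 1: subtract 9×row3 = (0, 1, 0, 0, 1)
  row 2: subtract 8×row3 = (0, 0, 1, 0, 3)

pivot columns: 0, 1, 2, 3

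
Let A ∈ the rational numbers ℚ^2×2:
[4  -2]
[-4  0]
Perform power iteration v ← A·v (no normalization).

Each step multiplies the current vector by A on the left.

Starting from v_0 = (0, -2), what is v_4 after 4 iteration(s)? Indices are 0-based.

v_4 = (512, -384)

v_0 = (0, -2).
v_1 = A·v_0 = (4, 0).
v_2 = A·v_1 = (16, -16).
v_3 = A·v_2 = (96, -64).
v_4 = A·v_3 = (512, -384).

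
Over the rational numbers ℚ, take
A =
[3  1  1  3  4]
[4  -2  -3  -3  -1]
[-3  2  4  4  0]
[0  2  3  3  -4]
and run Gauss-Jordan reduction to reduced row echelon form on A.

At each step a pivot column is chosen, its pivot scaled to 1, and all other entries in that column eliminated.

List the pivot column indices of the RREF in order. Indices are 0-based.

pivot columns: 0, 1, 2, 3

pivot(0,0)=3: scale R0 → (1, 1/3, 1/3, 1, 4/3)
  clear (1,0): R1 −= (4)R0 → (0, -10/3, -13/3, -7, -19/3)
  clear (2,0): R2 −= (-3)R0 → (0, 3, 5, 7, 4)
pivot(1,1)=-10/3: scale R1 → (0, 1, 13/10, 21/10, 19/10)
  clear (0,1): R0 −= (1/3)R1 → (1, 0, -1/10, 3/10, 7/10)
  clear (2,1): R2 −= (3)R1 → (0, 0, 11/10, 7/10, -17/10)
  clear (3,1): R3 −= (2)R1 → (0, 0, 2/5, -6/5, -39/5)
pivot(2,2)=11/10: scale R2 → (0, 0, 1, 7/11, -17/11)
  clear (0,2): R0 −= (-1/10)R2 → (1, 0, 0, 4/11, 6/11)
  clear (1,2): R1 −= (13/10)R2 → (0, 1, 0, 14/11, 43/11)
  clear (3,2): R3 −= (2/5)R2 → (0, 0, 0, -16/11, -79/11)
pivot(3,3)=-16/11: scale R3 → (0, 0, 0, 1, 79/16)
  clear (0,3): R0 −= (4/11)R3 → (1, 0, 0, 0, -5/4)
  clear (1,3): R1 −= (14/11)R3 → (0, 1, 0, 0, -19/8)
  clear (2,3): R2 −= (7/11)R3 → (0, 0, 1, 0, -75/16)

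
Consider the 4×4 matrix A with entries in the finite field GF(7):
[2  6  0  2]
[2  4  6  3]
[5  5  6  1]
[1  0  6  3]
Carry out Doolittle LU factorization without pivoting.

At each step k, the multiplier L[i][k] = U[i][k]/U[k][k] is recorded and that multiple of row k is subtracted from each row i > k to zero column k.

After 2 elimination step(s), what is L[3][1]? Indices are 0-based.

[col 0] pivot 2
  R1 -= 1*R0 → (0, 5, 6, 1)  (L[1][0] := 1)
  R2 -= 6*R0 → (0, 4, 6, 3)  (L[2][0] := 6)
  R3 -= 4*R0 → (0, 4, 6, 2)  (L[3][0] := 4)
[col 1] pivot 5
  R2 -= 5*R1 → (0, 0, 4, 5)  (L[2][1] := 5)
  R3 -= 5*R1 → (0, 0, 4, 4)  (L[3][1] := 5)

L[3][1] = 5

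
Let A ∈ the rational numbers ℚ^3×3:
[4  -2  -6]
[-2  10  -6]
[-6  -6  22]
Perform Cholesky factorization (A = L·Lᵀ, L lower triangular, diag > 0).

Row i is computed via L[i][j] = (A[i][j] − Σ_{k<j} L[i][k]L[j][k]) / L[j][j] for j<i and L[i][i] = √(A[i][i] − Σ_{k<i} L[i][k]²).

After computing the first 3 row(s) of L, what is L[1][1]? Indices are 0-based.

L[1][1] = 3

Step 1: L[0][0] = √(4) = 2.
  L[1][0] = (-2) / L[0][0] = -1.
Step 2: L[1][1] = √(9) = 3.
  L[2][0] = (-6) / L[0][0] = -3.
  L[2][1] = (-9) / L[1][1] = -3.
Step 3: L[2][2] = √(4) = 2.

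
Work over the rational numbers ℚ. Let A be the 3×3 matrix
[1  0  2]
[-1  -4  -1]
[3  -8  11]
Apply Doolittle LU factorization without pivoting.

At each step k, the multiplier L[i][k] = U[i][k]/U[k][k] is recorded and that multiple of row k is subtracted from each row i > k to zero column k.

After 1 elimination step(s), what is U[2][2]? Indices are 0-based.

Step 1: pivot at (0,0) is 1.
  row1 ← row1 − (-1)·row0  ⇒  L[1][0]=-1, U row1=(0, -4, 1)
  row2 ← row2 − (3)·row0  ⇒  L[2][0]=3, U row2=(0, -8, 5)

U[2][2] = 5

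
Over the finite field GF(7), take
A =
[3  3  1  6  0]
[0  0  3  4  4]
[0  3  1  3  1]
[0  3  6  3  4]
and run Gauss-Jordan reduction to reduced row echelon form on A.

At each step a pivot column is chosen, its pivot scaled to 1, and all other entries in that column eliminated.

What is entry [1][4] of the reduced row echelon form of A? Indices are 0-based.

step 1: normalize row 0 (÷3) = (1, 1, 5, 2, 0)
step 2: exchange rows 1,2
step 2: normalize row 1 (÷3) = (0, 1, 5, 1, 5)
  row 0: subtract 1×row1 = (1, 0, 0, 1, 2)
  row 3: subtract 3×row1 = (0, 0, 5, 0, 3)
step 3: normalize row 2 (÷3) = (0, 0, 1, 6, 6)
  row 1: subtract 5×row2 = (0, 1, 0, 6, 3)
  row 3: subtract 5×row2 = (0, 0, 0, 5, 1)
step 4: normalize row 3 (÷5) = (0, 0, 0, 1, 3)
  row 0: subtract 1×row3 = (1, 0, 0, 0, 6)
  row 1: subtract 6×row3 = (0, 1, 0, 0, 6)
  row 2: subtract 6×row3 = (0, 0, 1, 0, 2)

M[1][4] = 6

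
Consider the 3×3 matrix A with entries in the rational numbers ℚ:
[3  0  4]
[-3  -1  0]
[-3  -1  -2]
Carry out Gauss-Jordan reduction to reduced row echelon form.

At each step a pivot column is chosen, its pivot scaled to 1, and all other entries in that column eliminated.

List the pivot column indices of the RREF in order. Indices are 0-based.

pivot columns: 0, 1, 2

step 1: normalize row 0 (÷3) = (1, 0, 4/3)
  row 1: subtract -3×row0 = (0, -1, 4)
  row 2: subtract -3×row0 = (0, -1, 2)
step 2: normalize row 1 (÷-1) = (0, 1, -4)
  row 2: subtract -1×row1 = (0, 0, -2)
step 3: normalize row 2 (÷-2) = (0, 0, 1)
  row 0: subtract 4/3×row2 = (1, 0, 0)
  row 1: subtract -4×row2 = (0, 1, 0)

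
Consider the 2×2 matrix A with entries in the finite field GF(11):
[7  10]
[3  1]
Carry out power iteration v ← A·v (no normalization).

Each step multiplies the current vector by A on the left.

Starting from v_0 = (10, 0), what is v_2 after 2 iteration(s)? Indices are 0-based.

v_2 = (9, 9)

v_0 = (10, 0).
v_1 = A·v_0 = (4, 8).
v_2 = A·v_1 = (9, 9).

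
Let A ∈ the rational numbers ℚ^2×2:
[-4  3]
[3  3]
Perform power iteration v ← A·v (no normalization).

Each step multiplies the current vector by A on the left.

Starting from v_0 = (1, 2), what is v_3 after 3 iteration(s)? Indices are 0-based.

v_3 = (23, 156)

v_0 = (1, 2).
v_1 = A·v_0 = (2, 9).
v_2 = A·v_1 = (19, 33).
v_3 = A·v_2 = (23, 156).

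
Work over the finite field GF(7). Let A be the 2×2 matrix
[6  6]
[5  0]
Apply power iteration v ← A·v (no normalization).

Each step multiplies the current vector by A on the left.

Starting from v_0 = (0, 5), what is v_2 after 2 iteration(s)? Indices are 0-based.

v_0 = (0, 5).
v_1 = A·v_0 = (2, 0).
v_2 = A·v_1 = (5, 3).

v_2 = (5, 3)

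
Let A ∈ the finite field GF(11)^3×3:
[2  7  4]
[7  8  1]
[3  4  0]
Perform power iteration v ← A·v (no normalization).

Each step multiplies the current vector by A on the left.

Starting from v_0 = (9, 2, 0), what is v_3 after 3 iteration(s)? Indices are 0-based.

v_3 = (5, 2, 5)

v_0 = (9, 2, 0).
v_1 = A·v_0 = (10, 2, 2).
v_2 = A·v_1 = (9, 0, 5).
v_3 = A·v_2 = (5, 2, 5).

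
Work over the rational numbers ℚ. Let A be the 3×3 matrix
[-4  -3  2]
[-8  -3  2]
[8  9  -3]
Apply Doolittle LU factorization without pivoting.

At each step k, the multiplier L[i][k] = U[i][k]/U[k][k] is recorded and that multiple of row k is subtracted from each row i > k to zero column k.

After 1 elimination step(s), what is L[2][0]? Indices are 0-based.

L[2][0] = -2

Step 1: pivot at (0,0) is -4.
  row1 ← row1 − (2)·row0  ⇒  L[1][0]=2, U row1=(0, 3, -2)
  row2 ← row2 − (-2)·row0  ⇒  L[2][0]=-2, U row2=(0, 3, 1)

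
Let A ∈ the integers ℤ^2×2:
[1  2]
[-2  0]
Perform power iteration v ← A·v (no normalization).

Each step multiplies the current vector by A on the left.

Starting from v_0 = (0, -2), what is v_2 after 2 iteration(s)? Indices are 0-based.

v_0 = (0, -2).
v_1 = A·v_0 = (-4, 0).
v_2 = A·v_1 = (-4, 8).

v_2 = (-4, 8)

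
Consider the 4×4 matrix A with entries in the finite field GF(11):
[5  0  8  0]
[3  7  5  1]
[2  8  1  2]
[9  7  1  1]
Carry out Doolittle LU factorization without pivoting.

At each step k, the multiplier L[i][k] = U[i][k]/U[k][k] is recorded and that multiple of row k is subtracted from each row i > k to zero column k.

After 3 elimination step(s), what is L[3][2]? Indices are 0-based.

k=0: U[0][0]=5
  eliminate (1,0): mult=5, new row 1: (0, 7, 9, 1); set L[1][0]=5
  eliminate (2,0): mult=7, new row 2: (0, 8, 0, 2); set L[2][0]=7
  eliminate (3,0): mult=4, new row 3: (0, 7, 2, 1); set L[3][0]=4
k=1: U[1][1]=7
  eliminate (2,1): mult=9, new row 2: (0, 0, 7, 4); set L[2][1]=9
  eliminate (3,1): mult=1, new row 3: (0, 0, 4, 0); set L[3][1]=1
k=2: U[2][2]=7
  eliminate (3,2): mult=10, new row 3: (0, 0, 0, 4); set L[3][2]=10

L[3][2] = 10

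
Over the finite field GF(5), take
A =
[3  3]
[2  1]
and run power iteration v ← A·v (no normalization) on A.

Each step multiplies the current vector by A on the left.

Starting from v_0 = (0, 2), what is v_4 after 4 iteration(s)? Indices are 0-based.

v_0 = (0, 2).
v_1 = A·v_0 = (1, 2).
v_2 = A·v_1 = (4, 4).
v_3 = A·v_2 = (4, 2).
v_4 = A·v_3 = (3, 0).

v_4 = (3, 0)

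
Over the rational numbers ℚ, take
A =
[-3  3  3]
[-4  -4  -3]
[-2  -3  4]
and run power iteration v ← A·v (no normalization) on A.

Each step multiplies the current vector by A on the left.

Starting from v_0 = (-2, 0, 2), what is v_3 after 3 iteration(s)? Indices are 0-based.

v_0 = (-2, 0, 2).
v_1 = A·v_0 = (12, 2, 12).
v_2 = A·v_1 = (6, -92, 18).
v_3 = A·v_2 = (-240, 290, 336).

v_3 = (-240, 290, 336)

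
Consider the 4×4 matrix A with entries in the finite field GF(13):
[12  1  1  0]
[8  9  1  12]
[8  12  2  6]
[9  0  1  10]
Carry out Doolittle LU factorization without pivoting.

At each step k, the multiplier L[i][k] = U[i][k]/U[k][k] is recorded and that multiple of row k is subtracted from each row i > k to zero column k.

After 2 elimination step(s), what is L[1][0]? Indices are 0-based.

L[1][0] = 5

k=0: U[0][0]=12
  eliminate (1,0): mult=5, new row 1: (0, 4, 9, 12); set L[1][0]=5
  eliminate (2,0): mult=5, new row 2: (0, 7, 10, 6); set L[2][0]=5
  eliminate (3,0): mult=4, new row 3: (0, 9, 10, 10); set L[3][0]=4
k=1: U[1][1]=4
  eliminate (2,1): mult=5, new row 2: (0, 0, 4, 11); set L[2][1]=5
  eliminate (3,1): mult=12, new row 3: (0, 0, 6, 9); set L[3][1]=12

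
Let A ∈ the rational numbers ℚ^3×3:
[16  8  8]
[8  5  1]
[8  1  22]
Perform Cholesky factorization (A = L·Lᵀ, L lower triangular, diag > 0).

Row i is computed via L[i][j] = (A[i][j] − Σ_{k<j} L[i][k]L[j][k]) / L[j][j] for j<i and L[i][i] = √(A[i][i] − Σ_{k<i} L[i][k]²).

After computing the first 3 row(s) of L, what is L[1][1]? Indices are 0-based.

L[1][1] = 1

Step 1: L[0][0] = √(16) = 4.
  L[1][0] = (8) / L[0][0] = 2.
Step 2: L[1][1] = √(1) = 1.
  L[2][0] = (8) / L[0][0] = 2.
  L[2][1] = (-3) / L[1][1] = -3.
Step 3: L[2][2] = √(9) = 3.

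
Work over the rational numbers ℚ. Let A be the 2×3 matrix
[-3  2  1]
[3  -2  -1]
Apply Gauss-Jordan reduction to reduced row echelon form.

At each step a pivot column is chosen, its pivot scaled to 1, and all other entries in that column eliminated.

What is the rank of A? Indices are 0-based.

rank = 1

pivot(0,0)=-3: scale R0 → (1, -2/3, -1/3)
  clear (1,0): R1 −= (3)R0 → (0, 0, 0)
col 1: no nonzero at/below row 1; advance.
col 2: no nonzero at/below row 1; advance.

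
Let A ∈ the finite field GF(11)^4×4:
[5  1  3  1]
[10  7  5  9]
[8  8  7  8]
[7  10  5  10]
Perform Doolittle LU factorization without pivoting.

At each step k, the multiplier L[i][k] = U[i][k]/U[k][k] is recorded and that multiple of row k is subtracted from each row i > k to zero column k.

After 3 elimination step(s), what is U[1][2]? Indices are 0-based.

U[1][2] = 10

Step 1: pivot at (0,0) is 5.
  row1 ← row1 − (2)·row0  ⇒  L[1][0]=2, U row1=(0, 5, 10, 7)
  row2 ← row2 − (6)·row0  ⇒  L[2][0]=6, U row2=(0, 2, 0, 2)
  row3 ← row3 − (8)·row0  ⇒  L[3][0]=8, U row3=(0, 2, 3, 2)
Step 2: pivot at (1,1) is 5.
  row2 ← row2 − (7)·row1  ⇒  L[2][1]=7, U row2=(0, 0, 7, 8)
  row3 ← row3 − (7)·row1  ⇒  L[3][1]=7, U row3=(0, 0, 10, 8)
Step 3: pivot at (2,2) is 7.
  row3 ← row3 − (3)·row2  ⇒  L[3][2]=3, U row3=(0, 0, 0, 6)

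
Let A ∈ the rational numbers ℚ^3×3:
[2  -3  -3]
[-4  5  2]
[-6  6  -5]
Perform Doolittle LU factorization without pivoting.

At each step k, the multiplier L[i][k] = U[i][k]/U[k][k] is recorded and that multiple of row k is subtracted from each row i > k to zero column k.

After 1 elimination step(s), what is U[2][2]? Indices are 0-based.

U[2][2] = -14

k=0: U[0][0]=2
  eliminate (1,0): mult=-2, new row 1: (0, -1, -4); set L[1][0]=-2
  eliminate (2,0): mult=-3, new row 2: (0, -3, -14); set L[2][0]=-3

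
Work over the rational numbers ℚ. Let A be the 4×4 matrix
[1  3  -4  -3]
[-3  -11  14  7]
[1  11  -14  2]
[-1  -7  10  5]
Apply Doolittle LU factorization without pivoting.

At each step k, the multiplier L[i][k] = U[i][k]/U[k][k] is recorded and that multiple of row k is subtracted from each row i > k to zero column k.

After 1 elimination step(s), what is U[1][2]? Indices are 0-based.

U[1][2] = 2

[col 0] pivot 1
  R1 -= -3*R0 → (0, -2, 2, -2)  (L[1][0] := -3)
  R2 -= 1*R0 → (0, 8, -10, 5)  (L[2][0] := 1)
  R3 -= -1*R0 → (0, -4, 6, 2)  (L[3][0] := -1)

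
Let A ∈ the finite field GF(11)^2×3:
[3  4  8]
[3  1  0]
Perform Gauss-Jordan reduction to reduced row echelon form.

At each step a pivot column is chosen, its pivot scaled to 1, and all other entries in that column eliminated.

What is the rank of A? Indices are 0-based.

step 1: normalize row 0 (÷3) = (1, 5, 10)
  row 1: subtract 3×row0 = (0, 8, 3)
step 2: normalize row 1 (÷8) = (0, 1, 10)
  row 0: subtract 5×row1 = (1, 0, 4)

rank = 2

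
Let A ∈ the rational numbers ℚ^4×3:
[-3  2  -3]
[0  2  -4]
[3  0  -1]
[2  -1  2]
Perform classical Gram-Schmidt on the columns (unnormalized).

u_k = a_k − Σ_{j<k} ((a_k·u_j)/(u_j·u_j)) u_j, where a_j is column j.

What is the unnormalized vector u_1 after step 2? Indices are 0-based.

u_1 = (10/11, 2, 12/11, -3/11)

Step 1: u_0 = a_0 = (-3, 0, 3, 2).
Step 2: u_1 = a_1 − (-4/11)·u_0 = (10/11, 2, 12/11, -3/11).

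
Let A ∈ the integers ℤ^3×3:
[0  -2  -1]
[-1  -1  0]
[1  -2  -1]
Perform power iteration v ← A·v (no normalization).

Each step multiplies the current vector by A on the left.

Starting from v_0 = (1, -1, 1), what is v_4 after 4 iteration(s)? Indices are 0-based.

v_4 = (-7, -6, -4)

v_0 = (1, -1, 1).
v_1 = A·v_0 = (1, 0, 2).
v_2 = A·v_1 = (-2, -1, -1).
v_3 = A·v_2 = (3, 3, 1).
v_4 = A·v_3 = (-7, -6, -4).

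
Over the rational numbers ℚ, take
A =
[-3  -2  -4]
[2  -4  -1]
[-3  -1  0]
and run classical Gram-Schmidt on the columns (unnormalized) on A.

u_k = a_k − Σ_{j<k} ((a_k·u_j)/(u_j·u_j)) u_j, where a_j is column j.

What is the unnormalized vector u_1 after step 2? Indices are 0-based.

Step 1: u_0 = a_0 = (-3, 2, -3).
Step 2: u_1 = a_1 − (1/22)·u_0 = (-41/22, -45/11, -19/22).

u_1 = (-41/22, -45/11, -19/22)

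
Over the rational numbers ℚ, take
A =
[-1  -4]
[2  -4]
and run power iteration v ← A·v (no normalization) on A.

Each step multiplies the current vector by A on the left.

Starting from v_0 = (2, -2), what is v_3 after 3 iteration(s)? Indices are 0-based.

v_0 = (2, -2).
v_1 = A·v_0 = (6, 12).
v_2 = A·v_1 = (-54, -36).
v_3 = A·v_2 = (198, 36).

v_3 = (198, 36)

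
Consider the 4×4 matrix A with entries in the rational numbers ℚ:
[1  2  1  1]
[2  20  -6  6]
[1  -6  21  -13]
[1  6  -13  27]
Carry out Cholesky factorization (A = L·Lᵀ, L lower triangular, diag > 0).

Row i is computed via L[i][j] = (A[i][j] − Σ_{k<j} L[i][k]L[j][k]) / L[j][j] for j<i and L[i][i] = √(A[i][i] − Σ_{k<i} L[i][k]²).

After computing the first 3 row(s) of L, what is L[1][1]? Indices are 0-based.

Step 1: L[0][0] = √(1) = 1.
  L[1][0] = (2) / L[0][0] = 2.
Step 2: L[1][1] = √(16) = 4.
  L[2][0] = (1) / L[0][0] = 1.
  L[2][1] = (-8) / L[1][1] = -2.
Step 3: L[2][2] = √(16) = 4.

L[1][1] = 4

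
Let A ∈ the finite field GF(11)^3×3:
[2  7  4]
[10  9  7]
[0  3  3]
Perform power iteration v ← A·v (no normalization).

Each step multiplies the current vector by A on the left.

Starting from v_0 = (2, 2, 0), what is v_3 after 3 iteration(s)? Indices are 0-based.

v_3 = (2, 9, 9)

v_0 = (2, 2, 0).
v_1 = A·v_0 = (7, 5, 6).
v_2 = A·v_1 = (7, 3, 0).
v_3 = A·v_2 = (2, 9, 9).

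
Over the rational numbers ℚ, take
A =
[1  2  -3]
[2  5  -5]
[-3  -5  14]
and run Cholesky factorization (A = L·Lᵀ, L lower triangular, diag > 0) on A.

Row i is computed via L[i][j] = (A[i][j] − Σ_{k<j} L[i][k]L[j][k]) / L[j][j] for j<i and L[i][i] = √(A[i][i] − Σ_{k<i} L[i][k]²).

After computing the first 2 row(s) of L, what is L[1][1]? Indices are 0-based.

L[1][1] = 1

Step 1: L[0][0] = √(1) = 1.
  L[1][0] = (2) / L[0][0] = 2.
Step 2: L[1][1] = √(1) = 1.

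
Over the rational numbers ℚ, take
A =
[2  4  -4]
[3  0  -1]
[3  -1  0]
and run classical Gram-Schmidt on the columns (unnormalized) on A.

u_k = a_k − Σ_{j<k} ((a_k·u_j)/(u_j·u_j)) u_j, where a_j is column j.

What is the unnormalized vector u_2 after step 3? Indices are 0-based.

u_2 = (6/349, -28/349, 24/349)

Step 1: u_0 = a_0 = (2, 3, 3).
Step 2: u_1 = a_1 − (5/22)·u_0 = (39/11, -15/22, -37/22).
Step 3: u_2 = a_2 − (-1/2)·u_0 − (-297/349)·u_1 = (6/349, -28/349, 24/349).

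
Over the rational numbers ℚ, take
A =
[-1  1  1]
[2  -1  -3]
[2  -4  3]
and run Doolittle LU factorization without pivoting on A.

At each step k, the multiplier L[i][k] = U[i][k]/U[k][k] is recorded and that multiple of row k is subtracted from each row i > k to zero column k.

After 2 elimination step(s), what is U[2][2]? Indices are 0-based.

k=0: U[0][0]=-1
  eliminate (1,0): mult=-2, new row 1: (0, 1, -1); set L[1][0]=-2
  eliminate (2,0): mult=-2, new row 2: (0, -2, 5); set L[2][0]=-2
k=1: U[1][1]=1
  eliminate (2,1): mult=-2, new row 2: (0, 0, 3); set L[2][1]=-2

U[2][2] = 3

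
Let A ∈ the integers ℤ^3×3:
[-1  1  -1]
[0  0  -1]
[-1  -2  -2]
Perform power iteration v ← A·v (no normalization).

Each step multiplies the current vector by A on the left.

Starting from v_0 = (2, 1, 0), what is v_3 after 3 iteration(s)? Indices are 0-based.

v_0 = (2, 1, 0).
v_1 = A·v_0 = (-1, 0, -4).
v_2 = A·v_1 = (5, 4, 9).
v_3 = A·v_2 = (-10, -9, -31).

v_3 = (-10, -9, -31)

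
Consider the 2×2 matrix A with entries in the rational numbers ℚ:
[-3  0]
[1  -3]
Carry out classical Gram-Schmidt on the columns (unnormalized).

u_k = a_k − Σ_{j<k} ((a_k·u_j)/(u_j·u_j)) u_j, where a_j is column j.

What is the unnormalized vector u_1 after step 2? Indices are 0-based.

Step 1: u_0 = a_0 = (-3, 1).
Step 2: u_1 = a_1 − (-3/10)·u_0 = (-9/10, -27/10).

u_1 = (-9/10, -27/10)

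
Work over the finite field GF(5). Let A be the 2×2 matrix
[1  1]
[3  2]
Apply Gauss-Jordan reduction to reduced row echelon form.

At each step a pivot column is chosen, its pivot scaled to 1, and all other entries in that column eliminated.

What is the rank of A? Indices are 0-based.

rank = 2

[1] R0 /= 1  ⇒  (1, 1)
     R1 -= 3·R0  ⇒  (0, 4)
[2] R1 /= 4  ⇒  (0, 1)
     R0 -= 1·R1  ⇒  (1, 0)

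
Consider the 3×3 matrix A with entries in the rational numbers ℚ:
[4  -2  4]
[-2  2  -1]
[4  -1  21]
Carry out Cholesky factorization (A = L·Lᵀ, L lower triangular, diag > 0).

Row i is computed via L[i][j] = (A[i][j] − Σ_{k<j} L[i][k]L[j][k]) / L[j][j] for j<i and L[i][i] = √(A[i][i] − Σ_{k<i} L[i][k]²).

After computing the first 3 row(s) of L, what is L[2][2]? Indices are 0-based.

L[2][2] = 4

Step 1: L[0][0] = √(4) = 2.
  L[1][0] = (-2) / L[0][0] = -1.
Step 2: L[1][1] = √(1) = 1.
  L[2][0] = (4) / L[0][0] = 2.
  L[2][1] = (1) / L[1][1] = 1.
Step 3: L[2][2] = √(16) = 4.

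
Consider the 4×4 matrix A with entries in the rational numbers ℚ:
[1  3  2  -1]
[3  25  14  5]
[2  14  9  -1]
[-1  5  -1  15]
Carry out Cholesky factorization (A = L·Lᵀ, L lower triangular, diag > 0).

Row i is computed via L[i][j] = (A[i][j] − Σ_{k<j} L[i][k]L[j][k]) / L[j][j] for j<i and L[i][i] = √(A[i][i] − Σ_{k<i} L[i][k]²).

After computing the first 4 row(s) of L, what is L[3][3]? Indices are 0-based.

Step 1: L[0][0] = √(1) = 1.
  L[1][0] = (3) / L[0][0] = 3.
Step 2: L[1][1] = √(16) = 4.
  L[2][0] = (2) / L[0][0] = 2.
  L[2][1] = (8) / L[1][1] = 2.
Step 3: L[2][2] = √(1) = 1.
  L[3][0] = (-1) / L[0][0] = -1.
  L[3][1] = (8) / L[1][1] = 2.
  L[3][2] = (-3) / L[2][2] = -3.
Step 4: L[3][3] = √(1) = 1.

L[3][3] = 1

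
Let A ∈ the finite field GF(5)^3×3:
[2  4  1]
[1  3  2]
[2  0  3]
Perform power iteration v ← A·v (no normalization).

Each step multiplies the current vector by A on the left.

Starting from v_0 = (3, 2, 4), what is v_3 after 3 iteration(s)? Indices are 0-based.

v_0 = (3, 2, 4).
v_1 = A·v_0 = (3, 2, 3).
v_2 = A·v_1 = (2, 0, 0).
v_3 = A·v_2 = (4, 2, 4).

v_3 = (4, 2, 4)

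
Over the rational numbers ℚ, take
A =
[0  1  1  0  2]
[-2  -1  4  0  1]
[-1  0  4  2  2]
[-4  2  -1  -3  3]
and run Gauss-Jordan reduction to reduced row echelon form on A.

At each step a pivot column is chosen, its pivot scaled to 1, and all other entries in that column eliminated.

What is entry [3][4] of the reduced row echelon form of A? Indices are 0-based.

step 1: exchange rows 0,1
step 1: normalize row 0 (÷-2) = (1, 1/2, -2, 0, -1/2)
  row 2: subtract -1×row0 = (0, 1/2, 2, 2, 3/2)
  row 3: subtract -4×row0 = (0, 4, -9, -3, 1)
step 2: normalize row 1 (÷1) = (0, 1, 1, 0, 2)
  row 0: subtract 1/2×row1 = (1, 0, -5/2, 0, -3/2)
  row 2: subtract 1/2×row1 = (0, 0, 3/2, 2, 1/2)
  row 3: subtract 4×row1 = (0, 0, -13, -3, -7)
step 3: normalize row 2 (÷3/2) = (0, 0, 1, 4/3, 1/3)
  row 0: subtract -5/2×row2 = (1, 0, 0, 10/3, -2/3)
  row 1: subtract 1×row2 = (0, 1, 0, -4/3, 5/3)
  row 3: subtract -13×row2 = (0, 0, 0, 43/3, -8/3)
step 4: normalize row 3 (÷43/3) = (0, 0, 0, 1, -8/43)
  row 0: subtract 10/3×row3 = (1, 0, 0, 0, -2/43)
  row 1: subtract -4/3×row3 = (0, 1, 0, 0, 61/43)
  row 2: subtract 4/3×row3 = (0, 0, 1, 0, 25/43)

M[3][4] = -8/43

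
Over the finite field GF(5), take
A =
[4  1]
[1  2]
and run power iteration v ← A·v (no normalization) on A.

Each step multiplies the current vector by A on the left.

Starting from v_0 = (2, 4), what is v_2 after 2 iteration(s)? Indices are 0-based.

v_0 = (2, 4).
v_1 = A·v_0 = (2, 0).
v_2 = A·v_1 = (3, 2).

v_2 = (3, 2)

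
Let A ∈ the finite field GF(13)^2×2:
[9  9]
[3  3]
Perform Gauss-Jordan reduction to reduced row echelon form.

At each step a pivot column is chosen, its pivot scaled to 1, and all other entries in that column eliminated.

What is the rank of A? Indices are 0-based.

step 1: normalize row 0 (÷9) = (1, 1)
  row 1: subtract 3×row0 = (0, 0)
skip col 1 (zero from row 1)

rank = 1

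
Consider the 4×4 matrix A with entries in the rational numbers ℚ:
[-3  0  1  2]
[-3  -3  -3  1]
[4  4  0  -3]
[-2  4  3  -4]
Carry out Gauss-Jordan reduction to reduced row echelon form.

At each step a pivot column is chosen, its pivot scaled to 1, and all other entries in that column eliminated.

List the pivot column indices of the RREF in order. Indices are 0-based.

step 1: normalize row 0 (÷-3) = (1, 0, -1/3, -2/3)
  row 1: subtract -3×row0 = (0, -3, -4, -1)
  row 2: subtract 4×row0 = (0, 4, 4/3, -1/3)
  row 3: subtract -2×row0 = (0, 4, 7/3, -16/3)
step 2: normalize row 1 (÷-3) = (0, 1, 4/3, 1/3)
  row 2: subtract 4×row1 = (0, 0, -4, -5/3)
  row 3: subtract 4×row1 = (0, 0, -3, -20/3)
step 3: normalize row 2 (÷-4) = (0, 0, 1, 5/12)
  row 0: subtract -1/3×row2 = (1, 0, 0, -19/36)
  row 1: subtract 4/3×row2 = (0, 1, 0, -2/9)
  row 3: subtract -3×row2 = (0, 0, 0, -65/12)
step 4: normalize row 3 (÷-65/12) = (0, 0, 0, 1)
  row 0: subtract -19/36×row3 = (1, 0, 0, 0)
  row 1: subtract -2/9×row3 = (0, 1, 0, 0)
  row 2: subtract 5/12×row3 = (0, 0, 1, 0)

pivot columns: 0, 1, 2, 3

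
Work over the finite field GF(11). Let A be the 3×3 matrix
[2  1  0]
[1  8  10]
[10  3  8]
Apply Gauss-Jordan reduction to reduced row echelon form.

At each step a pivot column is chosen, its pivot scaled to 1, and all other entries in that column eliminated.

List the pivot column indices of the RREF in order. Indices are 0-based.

pivot(0,0)=2: scale R0 → (1, 6, 0)
  clear (1,0): R1 −= (1)R0 → (0, 2, 10)
  clear (2,0): R2 −= (10)R0 → (0, 9, 8)
pivot(1,1)=2: scale R1 → (0, 1, 5)
  clear (0,1): R0 −= (6)R1 → (1, 0, 3)
  clear (2,1): R2 −= (9)R1 → (0, 0, 7)
pivot(2,2)=7: scale R2 → (0, 0, 1)
  clear (0,2): R0 −= (3)R2 → (1, 0, 0)
  clear (1,2): R1 −= (5)R2 → (0, 1, 0)

pivot columns: 0, 1, 2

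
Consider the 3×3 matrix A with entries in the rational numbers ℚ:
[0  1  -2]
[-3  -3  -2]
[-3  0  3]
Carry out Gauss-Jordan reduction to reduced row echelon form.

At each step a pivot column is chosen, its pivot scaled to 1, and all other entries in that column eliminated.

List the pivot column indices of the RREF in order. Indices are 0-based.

pivot columns: 0, 1, 2

step 1: exchange rows 0,1
step 1: normalize row 0 (÷-3) = (1, 1, 2/3)
  row 2: subtract -3×row0 = (0, 3, 5)
step 2: normalize row 1 (÷1) = (0, 1, -2)
  row 0: subtract 1×row1 = (1, 0, 8/3)
  row 2: subtract 3×row1 = (0, 0, 11)
step 3: normalize row 2 (÷11) = (0, 0, 1)
  row 0: subtract 8/3×row2 = (1, 0, 0)
  row 1: subtract -2×row2 = (0, 1, 0)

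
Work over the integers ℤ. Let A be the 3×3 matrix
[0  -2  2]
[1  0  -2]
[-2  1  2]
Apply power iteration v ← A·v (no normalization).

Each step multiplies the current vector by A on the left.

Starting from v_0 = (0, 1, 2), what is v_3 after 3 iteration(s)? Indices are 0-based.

v_3 = (20, 14, -40)

v_0 = (0, 1, 2).
v_1 = A·v_0 = (2, -4, 5).
v_2 = A·v_1 = (18, -8, 2).
v_3 = A·v_2 = (20, 14, -40).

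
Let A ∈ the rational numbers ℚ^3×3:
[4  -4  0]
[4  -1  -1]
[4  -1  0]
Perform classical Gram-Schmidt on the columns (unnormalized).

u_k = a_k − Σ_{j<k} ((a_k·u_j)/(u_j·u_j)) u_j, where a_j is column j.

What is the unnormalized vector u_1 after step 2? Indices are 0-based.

Step 1: u_0 = a_0 = (4, 4, 4).
Step 2: u_1 = a_1 − (-1/2)·u_0 = (-2, 1, 1).

u_1 = (-2, 1, 1)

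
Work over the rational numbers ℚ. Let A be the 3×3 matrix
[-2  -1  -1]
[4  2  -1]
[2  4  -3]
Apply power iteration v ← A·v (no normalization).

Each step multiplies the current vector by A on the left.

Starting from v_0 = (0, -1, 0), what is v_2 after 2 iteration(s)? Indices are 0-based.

v_2 = (4, 4, 6)

v_0 = (0, -1, 0).
v_1 = A·v_0 = (1, -2, -4).
v_2 = A·v_1 = (4, 4, 6).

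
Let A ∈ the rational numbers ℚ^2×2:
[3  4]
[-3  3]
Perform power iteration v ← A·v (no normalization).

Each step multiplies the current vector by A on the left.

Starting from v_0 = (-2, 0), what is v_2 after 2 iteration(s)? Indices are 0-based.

v_2 = (6, 36)

v_0 = (-2, 0).
v_1 = A·v_0 = (-6, 6).
v_2 = A·v_1 = (6, 36).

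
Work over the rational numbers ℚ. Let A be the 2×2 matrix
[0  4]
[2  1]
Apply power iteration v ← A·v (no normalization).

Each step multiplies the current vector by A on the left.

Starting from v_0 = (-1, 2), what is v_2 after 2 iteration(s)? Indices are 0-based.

v_2 = (0, 16)

v_0 = (-1, 2).
v_1 = A·v_0 = (8, 0).
v_2 = A·v_1 = (0, 16).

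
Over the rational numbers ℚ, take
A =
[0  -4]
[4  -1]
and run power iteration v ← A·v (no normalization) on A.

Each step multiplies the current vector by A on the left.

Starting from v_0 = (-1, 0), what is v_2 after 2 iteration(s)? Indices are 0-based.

v_2 = (16, 4)

v_0 = (-1, 0).
v_1 = A·v_0 = (0, -4).
v_2 = A·v_1 = (16, 4).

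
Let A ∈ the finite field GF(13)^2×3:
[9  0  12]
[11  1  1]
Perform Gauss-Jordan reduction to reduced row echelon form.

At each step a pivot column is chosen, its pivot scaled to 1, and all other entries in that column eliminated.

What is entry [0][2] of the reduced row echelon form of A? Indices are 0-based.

M[0][2] = 10

step 1: normalize row 0 (÷9) = (1, 0, 10)
  row 1: subtract 11×row0 = (0, 1, 8)
step 2: normalize row 1 (÷1) = (0, 1, 8)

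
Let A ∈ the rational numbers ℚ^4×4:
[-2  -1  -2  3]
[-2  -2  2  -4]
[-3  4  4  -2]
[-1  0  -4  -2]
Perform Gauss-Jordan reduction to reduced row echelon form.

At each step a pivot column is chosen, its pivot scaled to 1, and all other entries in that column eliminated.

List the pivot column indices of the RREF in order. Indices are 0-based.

step 1: normalize row 0 (÷-2) = (1, 1/2, 1, -3/2)
  row 1: subtract -2×row0 = (0, -1, 4, -7)
  row 2: subtract -3×row0 = (0, 11/2, 7, -13/2)
  row 3: subtract -1×row0 = (0, 1/2, -3, -7/2)
step 2: normalize row 1 (÷-1) = (0, 1, -4, 7)
  row 0: subtract 1/2×row1 = (1, 0, 3, -5)
  row 2: subtract 11/2×row1 = (0, 0, 29, -45)
  row 3: subtract 1/2×row1 = (0, 0, -1, -7)
step 3: normalize row 2 (÷29) = (0, 0, 1, -45/29)
  row 0: subtract 3×row2 = (1, 0, 0, -10/29)
  row 1: subtract -4×row2 = (0, 1, 0, 23/29)
  row 3: subtract -1×row2 = (0, 0, 0, -248/29)
step 4: normalize row 3 (÷-248/29) = (0, 0, 0, 1)
  row 0: subtract -10/29×row3 = (1, 0, 0, 0)
  row 1: subtract 23/29×row3 = (0, 1, 0, 0)
  row 2: subtract -45/29×row3 = (0, 0, 1, 0)

pivot columns: 0, 1, 2, 3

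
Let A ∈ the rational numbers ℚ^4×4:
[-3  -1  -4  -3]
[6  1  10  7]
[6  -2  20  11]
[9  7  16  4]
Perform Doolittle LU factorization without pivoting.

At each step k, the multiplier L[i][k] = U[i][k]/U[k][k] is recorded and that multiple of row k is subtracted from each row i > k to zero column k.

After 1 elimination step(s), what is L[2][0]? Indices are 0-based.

k=0: U[0][0]=-3
  eliminate (1,0): mult=-2, new row 1: (0, -1, 2, 1); set L[1][0]=-2
  eliminate (2,0): mult=-2, new row 2: (0, -4, 12, 5); set L[2][0]=-2
  eliminate (3,0): mult=-3, new row 3: (0, 4, 4, -5); set L[3][0]=-3

L[2][0] = -2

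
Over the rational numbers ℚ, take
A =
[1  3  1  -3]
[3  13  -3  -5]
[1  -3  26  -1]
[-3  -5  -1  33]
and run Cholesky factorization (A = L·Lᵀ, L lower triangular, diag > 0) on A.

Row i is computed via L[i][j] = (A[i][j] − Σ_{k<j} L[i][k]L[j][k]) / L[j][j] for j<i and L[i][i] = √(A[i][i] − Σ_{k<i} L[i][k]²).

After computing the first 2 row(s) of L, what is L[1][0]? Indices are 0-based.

Step 1: L[0][0] = √(1) = 1.
  L[1][0] = (3) / L[0][0] = 3.
Step 2: L[1][1] = √(4) = 2.

L[1][0] = 3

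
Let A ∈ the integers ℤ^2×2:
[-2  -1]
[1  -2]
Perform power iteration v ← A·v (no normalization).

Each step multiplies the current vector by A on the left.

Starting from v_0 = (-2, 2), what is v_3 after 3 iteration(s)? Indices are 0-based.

v_0 = (-2, 2).
v_1 = A·v_0 = (2, -6).
v_2 = A·v_1 = (2, 14).
v_3 = A·v_2 = (-18, -26).

v_3 = (-18, -26)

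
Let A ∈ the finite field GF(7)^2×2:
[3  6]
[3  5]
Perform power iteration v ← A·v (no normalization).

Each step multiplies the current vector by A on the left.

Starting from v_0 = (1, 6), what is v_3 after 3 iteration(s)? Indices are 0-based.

v_3 = (5, 3)

v_0 = (1, 6).
v_1 = A·v_0 = (4, 5).
v_2 = A·v_1 = (0, 2).
v_3 = A·v_2 = (5, 3).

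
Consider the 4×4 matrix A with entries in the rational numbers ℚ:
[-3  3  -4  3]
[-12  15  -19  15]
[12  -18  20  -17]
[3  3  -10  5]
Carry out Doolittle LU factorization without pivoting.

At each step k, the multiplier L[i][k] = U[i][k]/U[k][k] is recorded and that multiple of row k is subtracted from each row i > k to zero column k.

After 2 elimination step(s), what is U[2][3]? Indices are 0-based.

U[2][3] = 1

Step 1: pivot at (0,0) is -3.
  row1 ← row1 − (4)·row0  ⇒  L[1][0]=4, U row1=(0, 3, -3, 3)
  row2 ← row2 − (-4)·row0  ⇒  L[2][0]=-4, U row2=(0, -6, 4, -5)
  row3 ← row3 − (-1)·row0  ⇒  L[3][0]=-1, U row3=(0, 6, -14, 8)
Step 2: pivot at (1,1) is 3.
  row2 ← row2 − (-2)·row1  ⇒  L[2][1]=-2, U row2=(0, 0, -2, 1)
  row3 ← row3 − (2)·row1  ⇒  L[3][1]=2, U row3=(0, 0, -8, 2)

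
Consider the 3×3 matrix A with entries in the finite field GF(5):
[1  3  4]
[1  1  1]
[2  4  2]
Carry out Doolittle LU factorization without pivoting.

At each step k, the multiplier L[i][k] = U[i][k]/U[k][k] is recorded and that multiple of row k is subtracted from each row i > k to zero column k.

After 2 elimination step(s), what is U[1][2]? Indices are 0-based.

[col 0] pivot 1
  R1 -= 1*R0 → (0, 3, 2)  (L[1][0] := 1)
  R2 -= 2*R0 → (0, 3, 4)  (L[2][0] := 2)
[col 1] pivot 3
  R2 -= 1*R1 → (0, 0, 2)  (L[2][1] := 1)

U[1][2] = 2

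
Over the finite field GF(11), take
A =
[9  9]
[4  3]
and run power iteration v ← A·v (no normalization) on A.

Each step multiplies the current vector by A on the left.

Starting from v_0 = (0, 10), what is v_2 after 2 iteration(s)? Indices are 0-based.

v_0 = (0, 10).
v_1 = A·v_0 = (2, 8).
v_2 = A·v_1 = (2, 10).

v_2 = (2, 10)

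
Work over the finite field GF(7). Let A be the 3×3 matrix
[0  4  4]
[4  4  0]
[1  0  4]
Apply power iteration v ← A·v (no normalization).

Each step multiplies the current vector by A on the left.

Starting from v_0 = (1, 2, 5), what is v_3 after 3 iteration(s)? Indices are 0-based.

v_0 = (1, 2, 5).
v_1 = A·v_0 = (0, 5, 0).
v_2 = A·v_1 = (6, 6, 0).
v_3 = A·v_2 = (3, 6, 6).

v_3 = (3, 6, 6)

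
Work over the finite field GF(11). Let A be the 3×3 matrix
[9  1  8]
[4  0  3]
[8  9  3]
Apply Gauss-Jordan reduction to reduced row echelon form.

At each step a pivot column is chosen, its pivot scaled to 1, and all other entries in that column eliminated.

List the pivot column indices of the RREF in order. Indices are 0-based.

pivot columns: 0, 1, 2

step 1: normalize row 0 (÷9) = (1, 5, 7)
  row 1: subtract 4×row0 = (0, 2, 8)
  row 2: subtract 8×row0 = (0, 2, 2)
step 2: normalize row 1 (÷2) = (0, 1, 4)
  row 0: subtract 5×row1 = (1, 0, 9)
  row 2: subtract 2×row1 = (0, 0, 5)
step 3: normalize row 2 (÷5) = (0, 0, 1)
  row 0: subtract 9×row2 = (1, 0, 0)
  row 1: subtract 4×row2 = (0, 1, 0)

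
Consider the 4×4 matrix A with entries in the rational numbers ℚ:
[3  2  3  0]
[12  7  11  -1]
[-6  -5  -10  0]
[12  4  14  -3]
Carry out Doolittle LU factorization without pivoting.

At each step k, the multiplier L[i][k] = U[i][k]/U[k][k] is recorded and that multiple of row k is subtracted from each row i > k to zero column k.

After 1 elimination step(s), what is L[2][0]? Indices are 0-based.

Step 1: pivot at (0,0) is 3.
  row1 ← row1 − (4)·row0  ⇒  L[1][0]=4, U row1=(0, -1, -1, -1)
  row2 ← row2 − (-2)·row0  ⇒  L[2][0]=-2, U row2=(0, -1, -4, 0)
  row3 ← row3 − (4)·row0  ⇒  L[3][0]=4, U row3=(0, -4, 2, -3)

L[2][0] = -2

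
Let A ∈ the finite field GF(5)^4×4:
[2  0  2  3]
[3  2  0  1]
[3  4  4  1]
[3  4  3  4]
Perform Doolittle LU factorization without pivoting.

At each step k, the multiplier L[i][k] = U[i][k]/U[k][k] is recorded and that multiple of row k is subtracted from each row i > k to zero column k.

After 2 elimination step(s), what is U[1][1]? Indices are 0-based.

[col 0] pivot 2
  R1 -= 4*R0 → (0, 2, 2, 4)  (L[1][0] := 4)
  R2 -= 4*R0 → (0, 4, 1, 4)  (L[2][0] := 4)
  R3 -= 4*R0 → (0, 4, 0, 2)  (L[3][0] := 4)
[col 1] pivot 2
  R2 -= 2*R1 → (0, 0, 2, 1)  (L[2][1] := 2)
  R3 -= 2*R1 → (0, 0, 1, 4)  (L[3][1] := 2)

U[1][1] = 2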